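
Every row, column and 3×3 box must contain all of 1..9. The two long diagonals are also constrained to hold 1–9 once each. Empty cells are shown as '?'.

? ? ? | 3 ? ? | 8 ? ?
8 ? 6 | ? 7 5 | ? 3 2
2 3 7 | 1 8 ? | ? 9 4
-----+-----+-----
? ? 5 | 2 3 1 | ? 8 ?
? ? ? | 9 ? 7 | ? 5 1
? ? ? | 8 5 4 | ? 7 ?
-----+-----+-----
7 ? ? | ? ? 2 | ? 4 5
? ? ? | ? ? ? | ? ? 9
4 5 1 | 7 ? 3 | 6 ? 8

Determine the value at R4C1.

R2C4 = 4: row 2 has {2,3,5,6,7,8}; col 4 has {1,2,3,7,8,9}; box has {1,3,5,7,8} → only 4 remains.
R2C7 = 1: row 2 has {2,3,4,5,6,7,8}; col 7 has {6,8}; box has {2,3,4,8,9} → only 1 remains.
R3C6 = 6: row 3 has {1,2,3,4,7,8,9}; col 6 has {1,2,3,4,5,7}; box has {1,3,4,5,7,8} → only 6 remains.
R3C7 = 5: row 3 has {1,2,3,4,6,7,8,9}; col 7 has {1,6,8}; box has {1,2,3,4,8,9}; anti-diagonal has {1,3,4,8} → only 5 remains.
R4C9 = 6: row 4 has {1,2,3,5,8}; col 9 has {1,2,4,5,8,9}; box has {1,5,7,8} → only 6 remains.
R5C5 = 6: row 5 has {1,5,7,9}; col 5 has {3,5,7,8}; box has {1,2,3,4,5,7,8,9}; main diagonal has {2,4,7,8}; anti-diagonal has {1,3,4,5,8} → only 6 remains.
R6C9 = 3: row 6 has {4,5,7,8}; col 9 has {1,2,4,5,6,8,9}; box has {1,5,6,7,8} → only 3 remains.
R7C3 = 9: row 7 has {2,4,5,7}; col 3 has {1,5,6,7}; box has {1,4,5,7}; anti-diagonal has {1,3,4,5,6,8} → only 9 remains.
R7C4 = 6: row 7 has {2,4,5,7,9}; col 4 has {1,2,3,4,7,8,9}; box has {2,3,7} → only 6 remains.
R7C5 = 1: row 7 has {2,4,5,6,7,9}; col 5 has {3,5,6,7,8}; box has {2,3,6,7} → only 1 remains.
R7C7 = 3: row 7 has {1,2,4,5,6,7,9}; col 7 has {1,5,6,8}; box has {4,5,6,8,9}; main diagonal has {2,4,6,7,8} → only 3 remains.
R8C2 = 2: row 8 has {9}; col 2 has {3,5}; box has {1,4,5,7,9}; anti-diagonal has {1,3,4,5,6,8,9} → only 2 remains.
R8C4 = 5: row 8 has {2,9}; col 4 has {1,2,3,4,6,7,8,9}; box has {1,2,3,6,7} → only 5 remains.
R8C5 = 4: row 8 has {2,5,9}; col 5 has {1,3,5,6,7,8}; box has {1,2,3,5,6,7} → only 4 remains.
R8C6 = 8: row 8 has {2,4,5,9}; col 6 has {1,2,3,4,5,6,7}; box has {1,2,3,4,5,6,7} → only 8 remains.
R8C7 = 7: row 8 has {2,4,5,8,9}; col 7 has {1,3,5,6,8}; box has {3,4,5,6,8,9} → only 7 remains.
R8C8 = 1: row 8 has {2,4,5,7,8,9}; col 8 has {3,4,5,7,8,9}; box has {3,4,5,6,7,8,9}; main diagonal has {2,3,4,6,7,8} → only 1 remains.
R9C5 = 9: row 9 has {1,3,4,5,6,7,8}; col 5 has {1,3,4,5,6,7,8}; box has {1,2,3,4,5,6,7,8} → only 9 remains.
R9C8 = 2: row 9 has {1,3,4,5,6,7,8,9}; col 8 has {1,3,4,5,7,8,9}; box has {1,3,4,5,6,7,8,9} → only 2 remains.
R1C3 = 4: row 1 has {3,8}; col 3 has {1,5,6,7,9}; box has {2,3,6,7,8} → only 4 remains.
R1C5 = 2: row 1 has {3,4,8}; col 5 has {1,3,4,5,6,7,8,9}; box has {1,3,4,5,6,7,8} → only 2 remains.
R1C6 = 9: row 1 has {2,3,4,8}; col 6 has {1,2,3,4,5,6,7,8}; box has {1,2,3,4,5,6,7,8} → only 9 remains.
R1C8 = 6: row 1 has {2,3,4,8,9}; col 8 has {1,2,3,4,5,7,8,9}; box has {1,2,3,4,5,8,9} → only 6 remains.
R1C9 = 7: row 1 has {2,3,4,6,8,9}; col 9 has {1,2,3,4,5,6,8,9}; box has {1,2,3,4,5,6,8,9}; anti-diagonal has {1,2,3,4,5,6,8,9} → only 7 remains.
R2C2 = 9: row 2 has {1,2,3,4,5,6,7,8}; col 2 has {2,3,5}; box has {2,3,4,6,7,8}; main diagonal has {1,2,3,4,6,7,8} → only 9 remains.
R4C1 = 9: row 4 has {1,2,3,5,6,8}; col 1 has {2,4,7,8}; box has {5} → only 9 remains.

9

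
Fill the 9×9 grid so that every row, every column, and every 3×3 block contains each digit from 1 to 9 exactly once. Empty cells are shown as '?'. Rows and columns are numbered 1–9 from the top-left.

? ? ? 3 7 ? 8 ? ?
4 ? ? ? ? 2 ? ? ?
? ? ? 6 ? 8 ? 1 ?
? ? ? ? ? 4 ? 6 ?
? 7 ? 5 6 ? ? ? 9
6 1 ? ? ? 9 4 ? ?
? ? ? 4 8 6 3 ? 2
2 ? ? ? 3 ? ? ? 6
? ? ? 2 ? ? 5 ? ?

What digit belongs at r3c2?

r6c5 = 2: row 6 has {1,4,6,9}; col 5 has {3,6,7,8}; box has {4,5,6,9} → only 2 remains.
r4c5 = 1: row 4 has {4,6}; col 5 has {2,3,6,7,8}; box has {2,4,5,6,9} → only 1 remains.
r5c6 = 3: row 5 has {5,6,7,9}; col 6 has {2,4,6,8,9}; box has {1,2,4,5,6,9} → only 3 remains.
r9c5 = 9: row 9 has {2,5}; col 5 has {1,2,3,6,7,8}; box has {2,3,4,6,8} → only 9 remains.
r2c5 = 5: row 2 has {2,4}; col 5 has {1,2,3,6,7,8,9}; box has {2,3,6,7,8} → only 5 remains.
r3c5 = 4: row 3 has {1,6,8}; col 5 has {1,2,3,5,6,7,8,9}; box has {2,3,5,6,7,8} → only 4 remains.
r5c1 = 8: row 5 has {3,5,6,7,9}; col 1 has {2,4,6}; box has {1,6,7} → only 8 remains.
r5c8 = 2: row 5 has {3,5,6,7,8,9}; col 8 has {1,6}; box has {4,6,9} → only 2 remains.
r1c6 = 1: row 1 has {3,7,8}; col 6 has {2,3,4,6,8,9}; box has {2,3,4,5,6,7,8} → only 1 remains.
r2c4 = 9: row 2 has {2,4,5}; col 4 has {2,3,4,5,6}; box has {1,2,3,4,5,6,7,8} → only 9 remains.
r4c7 = 7: row 4 has {1,4,6}; col 7 has {3,4,5,8}; box has {2,4,6,9} → only 7 remains.
r5c3 = 4: row 5 has {2,3,5,6,7,8,9}; col 3 has {}; box has {1,6,7,8} → only 4 remains.
r5c7 = 1: row 5 has {2,3,4,5,6,7,8,9}; col 7 has {3,4,5,7,8}; box has {2,4,6,7,9} → only 1 remains.
r8c7 = 9: row 8 has {2,3,6}; col 7 has {1,3,4,5,7,8}; box has {2,3,5,6} → only 9 remains.
r9c6 = 7: row 9 has {2,5,9}; col 6 has {1,2,3,4,6,8,9}; box has {2,3,4,6,8,9} → only 7 remains.
r2c7 = 6: row 2 has {2,4,5,9}; col 7 has {1,3,4,5,7,8,9}; box has {1,8} → only 6 remains.
r3c7 = 2: row 3 has {1,4,6,8}; col 7 has {1,3,4,5,6,7,8,9}; box has {1,6,8} → only 2 remains.
r4c4 = 8: row 4 has {1,4,6,7}; col 4 has {2,3,4,5,6,9}; box has {1,2,3,4,5,6,9} → only 8 remains.
r6c4 = 7: row 6 has {1,2,4,6,9}; col 4 has {2,3,4,5,6,8,9}; box has {1,2,3,4,5,6,8,9} → only 7 remains.
r7c8 = 7: row 7 has {2,3,4,6,8}; col 8 has {1,2,6}; box has {2,3,5,6,9} → only 7 remains.
r8c4 = 1: row 8 has {2,3,6,9}; col 4 has {2,3,4,5,6,7,8,9}; box has {2,3,4,6,7,8,9} → only 1 remains.
r8c6 = 5: row 8 has {1,2,3,6,9}; col 6 has {1,2,3,4,6,7,8,9}; box has {1,2,3,4,6,7,8,9} → only 5 remains.
r2c8 = 3: row 2 has {2,4,5,6,9}; col 8 has {1,2,6,7}; box has {1,2,6,8} → only 3 remains.
r2c9 = 7: row 2 has {2,3,4,5,6,9}; col 9 has {2,6,9}; box has {1,2,3,6,8} → only 7 remains.
r3c9 = 5: row 3 has {1,2,4,6,8}; col 9 has {2,6,7,9}; box has {1,2,3,6,7,8} → only 5 remains.
r4c9 = 3: row 4 has {1,4,6,7,8}; col 9 has {2,5,6,7,9}; box has {1,2,4,6,7,9} → only 3 remains.
r6c9 = 8: row 6 has {1,2,4,6,7,9}; col 9 has {2,3,5,6,7,9}; box has {1,2,3,4,6,7,9} → only 8 remains.
r1c9 = 4: row 1 has {1,3,7,8}; col 9 has {2,3,5,6,7,8,9}; box has {1,2,3,5,6,7,8} → only 4 remains.
r2c2 = 8: row 2 has {2,3,4,5,6,7,9}; col 2 has {1,7}; box has {4} → only 8 remains.
r2c3 = 1: row 2 has {2,3,4,5,6,7,8,9}; col 3 has {4}; box has {4,8} → only 1 remains.
r6c8 = 5: row 6 has {1,2,4,6,7,8,9}; col 8 has {1,2,3,6,7}; box has {1,2,3,4,6,7,8,9} → only 5 remains.
r8c2 = 4: row 8 has {1,2,3,5,6,9}; col 2 has {1,7,8}; box has {2} → only 4 remains.
r8c8 = 8: row 8 has {1,2,3,4,5,6,9}; col 8 has {1,2,3,5,6,7}; box has {2,3,5,6,7,9} → only 8 remains.
r9c8 = 4: row 9 has {2,5,7,9}; col 8 has {1,2,3,5,6,7,8}; box has {2,3,5,6,7,8,9} → only 4 remains.
r9c9 = 1: row 9 has {2,4,5,7,9}; col 9 has {2,3,4,5,6,7,8,9}; box has {2,3,4,5,6,7,8,9} → only 1 remains.
r1c8 = 9: row 1 has {1,3,4,7,8}; col 8 has {1,2,3,4,5,6,7,8}; box has {1,2,3,4,5,6,7,8} → only 9 remains.
r6c3 = 3: row 6 has {1,2,4,5,6,7,8,9}; col 3 has {1,4}; box has {1,4,6,7,8} → only 3 remains.
r8c3 = 7: row 8 has {1,2,3,4,5,6,8,9}; col 3 has {1,3,4}; box has {2,4} → only 7 remains.
r9c1 = 3: row 9 has {1,2,4,5,7,9}; col 1 has {2,4,6,8}; box has {2,4,7} → only 3 remains.
r9c2 = 6: row 9 has {1,2,3,4,5,7,9}; col 2 has {1,4,7,8}; box has {2,3,4,7} → only 6 remains.
r9c3 = 8: row 9 has {1,2,3,4,5,6,7,9}; col 3 has {1,3,4,7}; box has {2,3,4,6,7} → only 8 remains.
r1c1 = 5: row 1 has {1,3,4,7,8,9}; col 1 has {2,3,4,6,8}; box has {1,4,8} → only 5 remains.
r1c2 = 2: row 1 has {1,3,4,5,7,8,9}; col 2 has {1,4,6,7,8}; box has {1,4,5,8} → only 2 remains.
r1c3 = 6: row 1 has {1,2,3,4,5,7,8,9}; col 3 has {1,3,4,7,8}; box has {1,2,4,5,8} → only 6 remains.
r3c3 = 9: row 3 has {1,2,4,5,6,8}; col 3 has {1,3,4,6,7,8}; box has {1,2,4,5,6,8} → only 9 remains.
r4c1 = 9: row 4 has {1,3,4,6,7,8}; col 1 has {2,3,4,5,6,8}; box has {1,3,4,6,7,8} → only 9 remains.
r4c2 = 5: row 4 has {1,3,4,6,7,8,9}; col 2 has {1,2,4,6,7,8}; box has {1,3,4,6,7,8,9} → only 5 remains.
r4c3 = 2: row 4 has {1,3,4,5,6,7,8,9}; col 3 has {1,3,4,6,7,8,9}; box has {1,3,4,5,6,7,8,9} → only 2 remains.
r7c1 = 1: row 7 has {2,3,4,6,7,8}; col 1 has {2,3,4,5,6,8,9}; box has {2,3,4,6,7,8} → only 1 remains.
r7c2 = 9: row 7 has {1,2,3,4,6,7,8}; col 2 has {1,2,4,5,6,7,8}; box has {1,2,3,4,6,7,8} → only 9 remains.
r7c3 = 5: row 7 has {1,2,3,4,6,7,8,9}; col 3 has {1,2,3,4,6,7,8,9}; box has {1,2,3,4,6,7,8,9} → only 5 remains.
r3c1 = 7: row 3 has {1,2,4,5,6,8,9}; col 1 has {1,2,3,4,5,6,8,9}; box has {1,2,4,5,6,8,9} → only 7 remains.
r3c2 = 3: row 3 has {1,2,4,5,6,7,8,9}; col 2 has {1,2,4,5,6,7,8,9}; box has {1,2,4,5,6,7,8,9} → only 3 remains.

3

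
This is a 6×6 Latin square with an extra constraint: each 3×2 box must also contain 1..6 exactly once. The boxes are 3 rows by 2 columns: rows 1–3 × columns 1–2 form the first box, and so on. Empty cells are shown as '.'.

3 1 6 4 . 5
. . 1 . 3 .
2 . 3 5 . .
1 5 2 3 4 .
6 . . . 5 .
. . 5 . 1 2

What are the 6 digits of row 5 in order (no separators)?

624153

R1C5 = 2 (sole candidate).
R2C4 = 2 (sole candidate).
R3C5 = 6 (sole candidate).
R4C6 = 6 (sole candidate).
R5C3 = 4: row 5 has {5,6}; col 3 has {1,2,3,5,6}; box has {2,3,5} → only 4 remains.
R5C4 = 1: row 5 has {4,5,6}; col 4 has {2,3,4,5}; box has {2,3,4,5} → only 1 remains.
R5C6 = 3: row 5 has {1,4,5,6}; col 6 has {2,5,6}; box has {1,2,4,5,6} → only 3 remains.
R6C1 = 4 (sole candidate).
R6C2 = 3 (sole candidate).
R6C4 = 6 (sole candidate).
R2C1 = 5 (sole candidate).
R2C6 = 4 (sole candidate).
R3C2 = 4 (sole candidate).
R3C6 = 1 (sole candidate).
R5C2 = 2: row 5 has {1,3,4,5,6}; col 2 has {1,3,4,5}; box has {1,3,4,5,6} → only 2 remains.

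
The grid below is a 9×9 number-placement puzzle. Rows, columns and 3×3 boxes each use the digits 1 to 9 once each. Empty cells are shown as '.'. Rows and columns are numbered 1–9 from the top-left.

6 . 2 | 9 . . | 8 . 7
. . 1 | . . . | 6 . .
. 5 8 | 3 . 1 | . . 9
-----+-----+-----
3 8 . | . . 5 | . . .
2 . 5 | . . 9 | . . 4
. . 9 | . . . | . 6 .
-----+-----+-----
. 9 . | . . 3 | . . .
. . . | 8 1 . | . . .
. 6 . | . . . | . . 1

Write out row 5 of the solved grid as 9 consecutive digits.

215689374

row 1, column 6 = 4: row 1 has {2,6,7,8,9}; col 6 has {1,3,5,9}; box has {1,3,9} → only 4 remains.
row 4, column 9 = 2: row 4 has {3,5,8}; col 9 has {1,4,7,9}; box has {4,6} → only 2 remains.
row 1, column 2 = 3: row 1 has {2,4,6,7,8,9}; col 2 has {5,6,8,9}; box has {1,2,5,6,8} → only 3 remains.
row 1, column 5 = 5: row 1 has {2,3,4,6,7,8,9}; col 5 has {1}; box has {1,3,4,9} → only 5 remains.
row 1, column 8 = 1: row 1 has {2,3,4,5,6,7,8,9}; col 8 has {6}; box has {6,7,8,9} → only 1 remains.
row 2, column 1 = 9: in row 2, 9 can only go here (every other open cell in that row sees a 9).
row 3, column 5 = 6: in row 3, 6 can only go here (every other open cell in that row sees a 6).
row 3, column 1 = 7: in row 3, 7 can only go here (every other open cell in that row sees a 7).
row 2, column 2 = 4: row 2 has {1,6,9}; col 2 has {3,5,6,8,9}; box has {1,2,3,5,6,7,8,9} → only 4 remains.
row 5, column 4 = 6: in row 5, 6 can only go here (every other open cell in that row sees a 6).
row 4, column 3 = 6: in row 4, 6 can only go here (every other open cell in that row sees a 6).
row 7, column 1 = 1: in row 7, 1 can only go here (every other open cell in that row sees a 1).
row 7, column 9 = 6: in row 7, 6 can only go here (every other open cell in that row sees a 6).
row 6, column 1 = 4: row 6 has {6,9}; col 1 has {1,2,3,6,7,9}; box has {2,3,5,6,8,9} → only 4 remains.
row 8, column 1 = 5: row 8 has {1,8}; col 1 has {1,2,3,4,6,7,9}; box has {1,6,9} → only 5 remains.
row 8, column 9 = 3: row 8 has {1,5,8}; col 9 has {1,2,4,6,7,9}; box has {1,6} → only 3 remains.
row 9, column 1 = 8: row 9 has {1,6}; col 1 has {1,2,3,4,5,6,7,9}; box has {1,5,6,9} → only 8 remains.
row 2, column 9 = 5: row 2 has {1,4,6,9}; col 9 has {1,2,3,4,6,7,9}; box has {1,6,7,8,9} → only 5 remains.
row 6, column 9 = 8: row 6 has {4,6,9}; col 9 has {1,2,3,4,5,6,7,9}; box has {2,4,6} → only 8 remains.
row 2, column 8 = 3: in row 2, 3 can only go here (every other open cell in that row sees a 3).
row 5, column 8 = 7: row 5 has {2,4,5,6,9}; col 8 has {1,3,6}; box has {2,4,6,8} → only 7 remains.
row 4, column 8 = 9: row 4 has {2,3,5,6,8}; col 8 has {1,3,6,7}; box has {2,4,6,7,8} → only 9 remains.
row 5, column 2 = 1: row 5 has {2,4,5,6,7,9}; col 2 has {3,4,5,6,8,9}; box has {2,3,4,5,6,8,9} → only 1 remains.
row 5, column 7 = 3: row 5 has {1,2,4,5,6,7,9}; col 7 has {6,8}; box has {2,4,6,7,8,9} → only 3 remains.
row 6, column 2 = 7: row 6 has {4,6,8,9}; col 2 has {1,3,4,5,6,8,9}; box has {1,2,3,4,5,6,8,9} → only 7 remains.
row 6, column 6 = 2: row 6 has {4,6,7,8,9}; col 6 has {1,3,4,5,9}; box has {5,6,9} → only 2 remains.
row 8, column 2 = 2: row 8 has {1,3,5,8}; col 2 has {1,3,4,5,6,7,8,9}; box has {1,5,6,8,9} → only 2 remains.
row 8, column 8 = 4: row 8 has {1,2,3,5,8}; col 8 has {1,3,6,7,9}; box has {1,3,6} → only 4 remains.
row 9, column 6 = 7: row 9 has {1,6,8}; col 6 has {1,2,3,4,5,9}; box has {1,3,8} → only 7 remains.
row 2, column 6 = 8: row 2 has {1,3,4,5,6,9}; col 6 has {1,2,3,4,5,7,9}; box has {1,3,4,5,6,9} → only 8 remains.
row 3, column 8 = 2: row 3 has {1,3,5,6,7,8,9}; col 8 has {1,3,4,6,7,9}; box has {1,3,5,6,7,8,9} → only 2 remains.
row 4, column 7 = 1: row 4 has {2,3,5,6,8,9}; col 7 has {3,6,8}; box has {2,3,4,6,7,8,9} → only 1 remains.
row 5, column 5 = 8: row 5 has {1,2,3,4,5,6,7,9}; col 5 has {1,5,6}; box has {2,5,6,9} → only 8 remains.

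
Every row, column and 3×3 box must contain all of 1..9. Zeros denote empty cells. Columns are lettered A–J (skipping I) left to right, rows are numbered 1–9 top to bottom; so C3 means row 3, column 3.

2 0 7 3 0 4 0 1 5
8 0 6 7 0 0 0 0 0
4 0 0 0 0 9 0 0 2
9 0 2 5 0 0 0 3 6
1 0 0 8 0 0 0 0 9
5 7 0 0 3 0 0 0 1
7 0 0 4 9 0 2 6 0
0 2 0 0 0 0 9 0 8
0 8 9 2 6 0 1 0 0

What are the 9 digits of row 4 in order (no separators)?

B1 = 9 (sole candidate).
E1 = 8 (sole candidate).
G1 = 6 (sole candidate).
B4 = 4: row 4 has {2,3,5,6,9}; col 2 has {2,7,8,9}; box has {1,2,5,7,9} → only 4 remains.
C5 = 3 (sole candidate).
C6 = 8 (sole candidate).
G6 = 4 (sole candidate).
H6 = 2 (sole candidate).
J7 = 3 (sole candidate).
D8 = 1 (sole candidate).
A9 = 3 (sole candidate).
G2 = 3 (sole candidate).
J2 = 4 (sole candidate).
D3 = 6 (sole candidate).
B5 = 6 (sole candidate).
D6 = 9 (sole candidate).
F6 = 6 (sole candidate).
A8 = 6 (sole candidate).
J9 = 7 (sole candidate).
H2 = 9 (sole candidate).
F9 = 5 (sole candidate).
H9 = 4 (sole candidate).
F7 = 8 (sole candidate).
E8 = 7 (sole candidate).
F8 = 3 (sole candidate).
H8 = 5 (sole candidate).
E4 = 1: row 4 has {2,3,4,5,6,9}; col 5 has {3,6,7,8,9}; box has {3,5,6,8,9} → only 1 remains.
F4 = 7: row 4 has {1,2,3,4,5,6,9}; col 6 has {3,4,5,6,8,9}; box has {1,3,5,6,8,9} → only 7 remains.
G4 = 8: row 4 has {1,2,3,4,5,6,7,9}; col 7 has {1,2,3,4,6,9}; box has {1,2,3,4,6,9} → only 8 remains.

942517836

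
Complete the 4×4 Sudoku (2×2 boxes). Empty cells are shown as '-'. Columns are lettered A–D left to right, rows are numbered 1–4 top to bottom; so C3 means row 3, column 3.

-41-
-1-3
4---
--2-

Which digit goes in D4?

D1 = 2: row 1 has {1,4}; col 4 has {3}; box has {1,3} → only 2 remains.
A2 = 2: row 2 has {1,3}; col 1 has {4}; box has {1,4} → only 2 remains.
C2 = 4: row 2 has {1,2,3}; col 3 has {1,2}; box has {1,2,3} → only 4 remains.
C3 = 3: row 3 has {4}; col 3 has {1,2,4}; box has {2} → only 3 remains.
D3 = 1: row 3 has {3,4}; col 4 has {2,3}; box has {2,3} → only 1 remains.
B4 = 3: row 4 has {2}; col 2 has {1,4}; box has {4} → only 3 remains.
D4 = 4: row 4 has {2,3}; col 4 has {1,2,3}; box has {1,2,3} → only 4 remains.

4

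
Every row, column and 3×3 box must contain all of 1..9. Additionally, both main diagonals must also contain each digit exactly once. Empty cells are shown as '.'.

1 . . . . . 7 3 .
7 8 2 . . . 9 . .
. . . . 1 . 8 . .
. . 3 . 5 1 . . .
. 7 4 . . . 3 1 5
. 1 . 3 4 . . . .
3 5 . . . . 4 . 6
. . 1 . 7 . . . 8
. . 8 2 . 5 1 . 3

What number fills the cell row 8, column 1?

row 2, column 9 = 1: in row 2, 1 can only go here (every other open cell in that row sees a 1).
row 7, column 4 = 1: in row 7, 1 can only go here (every other open cell in that row sees a 1).
row 7, column 8 = 2: in row 7, 2 can only go here (every other open cell in that row sees a 2).
row 8, column 7 = 5: row 8 has {1,7,8}; col 7 has {1,3,4,7,8,9}; box has {1,2,3,4,6,8} → only 5 remains.
row 8, column 8 = 9: row 8 has {1,5,7,8}; col 8 has {1,2,3}; box has {1,2,3,4,5,6,8}; main diagonal has {1,3,4,8} → only 9 remains.
row 9, column 8 = 7: row 9 has {1,2,3,5,8}; col 8 has {1,2,3,9}; box has {1,2,3,4,5,6,8,9} → only 7 remains.
row 7, column 3 = 7: in row 7, 7 can only go here (every other open cell in that row sees a 7).
row 8, column 6 = 3: in row 8, 3 can only go here (every other open cell in that row sees a 3).
row 2, column 5 = 3: in row 2, 3 can only go here (every other open cell in that row sees a 3).
row 3, column 2 = 3: in row 3, 3 can only go here (every other open cell in that row sees a 3).
row 8, column 4 = 4: in box 8, 4 can only go here (every other open cell in that box sees a 4).
row 9, column 5 = 6: in box 8, 6 can only go here (every other open cell in that box sees a 6).
row 5, column 5 = 2: row 5 has {1,3,4,5,7}; col 5 has {1,3,4,5,6,7}; box has {1,3,4,5}; main diagonal has {1,3,4,8,9}; anti-diagonal has {1,3,7,8} → only 2 remains.
row 8, column 2 = 6: row 8 has {1,3,4,5,7,8,9}; col 2 has {1,3,5,7,8}; box has {1,3,5,7,8}; anti-diagonal has {1,2,3,7,8} → only 6 remains.
row 1, column 9 = 4: row 1 has {1,3,7}; col 9 has {1,3,5,6,8}; box has {1,3,7,8,9}; anti-diagonal has {1,2,3,6,7,8} → only 4 remains.
row 2, column 8 = 5: row 2 has {1,2,3,7,8,9}; col 8 has {1,2,3,7,9}; box has {1,3,4,7,8,9}; anti-diagonal has {1,2,3,4,6,7,8} → only 5 remains.
row 3, column 8 = 6: row 3 has {1,3,8}; col 8 has {1,2,3,5,7,9}; box has {1,3,4,5,7,8,9} → only 6 remains.
row 3, column 9 = 2: row 3 has {1,3,6,8}; col 9 has {1,3,4,5,6,8}; box has {1,3,4,5,6,7,8,9} → only 2 remains.
row 6, column 8 = 8: row 6 has {1,3,4}; col 8 has {1,2,3,5,6,7,9}; box has {1,3,5} → only 8 remains.
row 8, column 1 = 2: row 8 has {1,3,4,5,6,7,8,9}; col 1 has {1,3,7}; box has {1,3,5,6,7,8} → only 2 remains.

2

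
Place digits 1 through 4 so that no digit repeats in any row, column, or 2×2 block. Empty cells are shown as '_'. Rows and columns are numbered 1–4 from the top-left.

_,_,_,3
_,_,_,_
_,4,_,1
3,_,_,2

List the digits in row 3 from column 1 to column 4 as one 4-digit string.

2431

R2C4 = 4 (sole candidate).
R3C1 = 2: row 3 has {1,4}; col 1 has {3}; box has {3,4} → only 2 remains.
R3C3 = 3: row 3 has {1,2,4}; col 3 has {}; box has {1,2} → only 3 remains.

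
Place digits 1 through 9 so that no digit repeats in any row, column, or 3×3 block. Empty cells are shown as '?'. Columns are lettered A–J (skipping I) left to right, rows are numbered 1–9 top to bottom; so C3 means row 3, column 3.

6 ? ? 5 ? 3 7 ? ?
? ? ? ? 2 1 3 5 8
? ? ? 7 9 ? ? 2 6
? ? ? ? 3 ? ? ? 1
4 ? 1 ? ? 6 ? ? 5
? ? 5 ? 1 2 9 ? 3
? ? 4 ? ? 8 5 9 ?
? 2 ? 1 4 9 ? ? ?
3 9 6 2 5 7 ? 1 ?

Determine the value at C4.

9

E1 = 8 (sole candidate).
H1 = 4 (sole candidate).
J1 = 9 (sole candidate).
F3 = 4 (sole candidate).
G3 = 1 (sole candidate).
F4 = 5 (sole candidate).
E5 = 7 (sole candidate).
H5 = 8 (sole candidate).
E7 = 6 (sole candidate).
J8 = 7 (sole candidate).
J9 = 4 (sole candidate).
B1 = 1 (sole candidate).
C1 = 2 (sole candidate).
D2 = 6 (sole candidate).
B5 = 3 (sole candidate).
D5 = 9 (sole candidate).
G5 = 2 (sole candidate).
B7 = 7 (sole candidate).
D7 = 3 (sole candidate).
J7 = 2 (sole candidate).
C8 = 8 (sole candidate).
G8 = 6 (sole candidate).
H8 = 3 (sole candidate).
G9 = 8 (sole candidate).
B2 = 4 (sole candidate).
C3 = 3 (sole candidate).
G4 = 4 (sole candidate).
A7 = 1 (sole candidate).
A8 = 5 (sole candidate).
A3 = 8 (sole candidate).
B3 = 5 (sole candidate).
D4 = 8 (sole candidate).
A6 = 7 (sole candidate).
D6 = 4 (sole candidate).
H6 = 6 (sole candidate).
A2 = 9 (sole candidate).
C2 = 7 (sole candidate).
A4 = 2 (sole candidate).
B4 = 6 (sole candidate).
C4 = 9: row 4 has {1,2,3,4,5,6,8}; col 3 has {1,2,3,4,5,6,7,8}; box has {1,2,3,4,5,6,7} → only 9 remains.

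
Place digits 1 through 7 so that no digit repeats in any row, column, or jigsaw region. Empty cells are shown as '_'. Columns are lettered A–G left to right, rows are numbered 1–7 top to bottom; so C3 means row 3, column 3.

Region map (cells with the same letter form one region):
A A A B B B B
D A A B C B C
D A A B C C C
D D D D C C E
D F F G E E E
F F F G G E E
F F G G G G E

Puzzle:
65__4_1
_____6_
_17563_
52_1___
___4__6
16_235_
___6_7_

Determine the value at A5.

F1 = 2: row 1 has {1,4,5,6}; col 6 has {3,5,6,7}; region has {1,4,5,6} → only 2 remains.
A3 = 4: row 3 has {1,3,5,6,7}; col 1 has {1,5,6}; region has {1,2,5} → only 4 remains.
G3 = 2: row 3 has {1,3,4,5,6,7}; col 7 has {1,6}; region has {3,6} → only 2 remains.
E4 = 7: row 4 has {1,2,5}; col 5 has {3,4,6}; region has {2,3,6} → only 7 remains.
F4 = 4: row 4 has {1,2,5,7}; col 6 has {2,3,5,6,7}; region has {2,3,6,7} → only 4 remains.
G4 = 3: row 4 has {1,2,4,5,7}; col 7 has {1,2,6}; region has {5,6} → only 3 remains.
F5 = 1: row 5 has {4,6}; col 6 has {2,3,4,5,6,7}; region has {3,5,6} → only 1 remains.
C6 = 4: row 6 has {1,2,3,5,6}; col 3 has {7}; region has {1,6} → only 4 remains.
G6 = 7: row 6 has {1,2,3,4,5,6}; col 7 has {1,2,3,6}; region has {1,3,5,6} → only 7 remains.
B7 = 3: row 7 has {6,7}; col 2 has {1,2,5,6}; region has {1,4,6} → only 3 remains.
G7 = 4: row 7 has {3,6,7}; col 7 has {1,2,3,6,7}; region has {1,3,5,6,7} → only 4 remains.
C1 = 3: row 1 has {1,2,4,5,6}; col 3 has {4,7}; region has {1,5,6,7} → only 3 remains.
D1 = 7: row 1 has {1,2,3,4,5,6}; col 4 has {1,2,4,5,6}; region has {1,2,4,5,6} → only 7 remains.
B2 = 4: row 2 has {6}; col 2 has {1,2,3,5,6}; region has {1,3,5,6,7} → only 4 remains.
C2 = 2: row 2 has {4,6}; col 3 has {3,4,7}; region has {1,3,4,5,6,7} → only 2 remains.
D2 = 3: row 2 has {2,4,6}; col 4 has {1,2,4,5,6,7}; region has {1,2,4,5,6,7} → only 3 remains.
G2 = 5: row 2 has {2,3,4,6}; col 7 has {1,2,3,4,6,7}; region has {2,3,4,6,7} → only 5 remains.
C4 = 6: row 4 has {1,2,3,4,5,7}; col 3 has {2,3,4,7}; region has {1,2,4,5} → only 6 remains.
B5 = 7: row 5 has {1,4,6}; col 2 has {1,2,3,4,5,6}; region has {1,3,4,6} → only 7 remains.
C5 = 5: row 5 has {1,4,6,7}; col 3 has {2,3,4,6,7}; region has {1,3,4,6,7} → only 5 remains.
E5 = 2: row 5 has {1,4,5,6,7}; col 5 has {3,4,6,7}; region has {1,3,4,5,6,7} → only 2 remains.
A7 = 2: row 7 has {3,4,6,7}; col 1 has {1,4,5,6}; region has {1,3,4,5,6,7} → only 2 remains.
C7 = 1: row 7 has {2,3,4,6,7}; col 3 has {2,3,4,5,6,7}; region has {2,3,4,6,7} → only 1 remains.
E7 = 5: row 7 has {1,2,3,4,6,7}; col 5 has {2,3,4,6,7}; region has {1,2,3,4,6,7} → only 5 remains.
A2 = 7: row 2 has {2,3,4,5,6}; col 1 has {1,2,4,5,6}; region has {1,2,4,5,6} → only 7 remains.
E2 = 1: row 2 has {2,3,4,5,6,7}; col 5 has {2,3,4,5,6,7}; region has {2,3,4,5,6,7} → only 1 remains.
A5 = 3: row 5 has {1,2,4,5,6,7}; col 1 has {1,2,4,5,6,7}; region has {1,2,4,5,6,7} → only 3 remains.

3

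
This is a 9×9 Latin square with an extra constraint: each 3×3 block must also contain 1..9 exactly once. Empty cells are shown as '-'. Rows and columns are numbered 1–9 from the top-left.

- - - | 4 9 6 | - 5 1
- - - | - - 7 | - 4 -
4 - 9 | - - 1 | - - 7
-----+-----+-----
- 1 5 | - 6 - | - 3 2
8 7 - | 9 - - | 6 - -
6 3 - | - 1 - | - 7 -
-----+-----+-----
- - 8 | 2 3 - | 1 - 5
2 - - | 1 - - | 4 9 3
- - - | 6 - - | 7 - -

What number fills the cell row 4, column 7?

row 4, column 1 = 9 (sole candidate).
row 4, column 7 = 8: row 4 has {1,2,3,5,6,9}; col 7 has {1,4,6,7}; box has {2,3,6,7} → only 8 remains.

8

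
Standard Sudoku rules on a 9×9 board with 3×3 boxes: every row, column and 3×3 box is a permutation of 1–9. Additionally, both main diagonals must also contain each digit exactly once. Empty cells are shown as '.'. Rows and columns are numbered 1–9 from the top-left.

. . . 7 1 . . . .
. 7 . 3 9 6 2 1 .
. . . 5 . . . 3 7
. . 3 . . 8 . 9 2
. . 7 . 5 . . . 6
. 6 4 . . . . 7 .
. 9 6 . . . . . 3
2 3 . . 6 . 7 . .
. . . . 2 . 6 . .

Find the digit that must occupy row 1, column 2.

8

row 6, column 5 = 3 (sole candidate).
row 1, column 1 = 3 (hidden single in row 1).
row 1, column 8 = 6 (hidden single in row 1).
row 3, column 1 = 6 (hidden single in row 3).
row 4, column 4 = 6 (hidden single in row 4).
row 4, column 5 = 7 (hidden single in row 4).
row 4, column 7 = 4 (hidden single in row 4).
row 3, column 7 = 9 (sole candidate).
row 5, column 8 = 8 (sole candidate).
row 6, column 4 = 2 (sole candidate).
row 8, column 8 = 4 (sole candidate).
row 9, column 8 = 5 (sole candidate).
row 1, column 9 = 4 (sole candidate).
row 7, column 8 = 2 (sole candidate).
row 9, column 1 = 7 (sole candidate).
row 1, column 6 = 2 (sole candidate).
row 3, column 6 = 4 (sole candidate).
row 3, column 5 = 8 (sole candidate).
row 7, column 5 = 4 (sole candidate).
row 1, column 3 = 9 (hidden single in row 1).
row 2, column 1 = 4 (hidden single in row 2).
row 5, column 2 = 2 (hidden single in row 5).
row 5, column 7 = 3 (hidden single in row 5).
row 5, column 4 = 4 (hidden single in row 5).
row 3, column 2 = 1 (sole candidate).
row 3, column 3 = 2 (sole candidate).
row 4, column 2 = 5 (sole candidate).
row 1, column 2 = 8: row 1 has {1,2,3,4,6,7,9}; col 2 has {1,2,3,5,6,7,9}; box has {1,2,3,4,6,7,9} → only 8 remains.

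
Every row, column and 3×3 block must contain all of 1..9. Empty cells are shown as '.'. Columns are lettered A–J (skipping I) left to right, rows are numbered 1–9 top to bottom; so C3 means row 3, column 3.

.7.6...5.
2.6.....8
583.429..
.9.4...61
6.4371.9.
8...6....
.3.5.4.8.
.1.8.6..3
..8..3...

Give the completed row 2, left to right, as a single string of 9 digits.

B2 = 4: row 2 has {2,6,8}; col 2 has {1,3,7,8,9}; box has {2,3,5,6,7,8} → only 4 remains.
J3 = 6: in row 3, 6 can only go here (every other open cell in that row sees a 6).
G5 = 8: in row 5, 8 can only go here (every other open cell in that row sees an 8).
C6 = 1: in row 6, 1 can only go here (every other open cell in that row sees a 1).
C1 = 9: row 1 has {5,6,7}; col 3 has {1,3,4,6,8}; box has {2,3,4,5,6,7,8} → only 9 remains.
F1 = 8: row 1 has {5,6,7,9}; col 6 has {1,2,3,4,6}; box has {2,4,6} → only 8 remains.
F4 = 5: row 4 has {1,4,6,9}; col 6 has {1,2,3,4,6,8}; box has {1,3,4,6,7} → only 5 remains.
F6 = 9: row 6 has {1,6,8}; col 6 has {1,2,3,4,5,6,8}; box has {1,3,4,5,6,7} → only 9 remains.
A1 = 1: row 1 has {5,6,7,8,9}; col 1 has {2,5,6,8}; box has {2,3,4,5,6,7,8,9} → only 1 remains.
E1 = 3: row 1 has {1,5,6,7,8,9}; col 5 has {4,6,7}; box has {2,4,6,8} → only 3 remains.
F2 = 7: row 2 has {2,4,6,8}; col 6 has {1,2,3,4,5,6,8,9}; box has {2,3,4,6,8} → only 7 remains.
D3 = 1: row 3 has {2,3,4,5,6,8,9}; col 4 has {3,4,5,6,8}; box has {2,3,4,6,7,8} → only 1 remains.
H3 = 7: row 3 has {1,2,3,4,5,6,8,9}; col 8 has {5,6,8,9}; box has {5,6,8,9} → only 7 remains.
D6 = 2: row 6 has {1,6,8,9}; col 4 has {1,3,4,5,6,8}; box has {1,3,4,5,6,7,9} → only 2 remains.
D2 = 9: row 2 has {2,4,6,7,8}; col 4 has {1,2,3,4,5,6,8}; box has {1,2,3,4,6,7,8} → only 9 remains.
E2 = 5: row 2 has {2,4,6,7,8,9}; col 5 has {3,4,6,7}; box has {1,2,3,4,6,7,8,9} → only 5 remains.
E4 = 8: row 4 has {1,4,5,6,9}; col 5 has {3,4,5,6,7}; box has {1,2,3,4,5,6,7,9} → only 8 remains.
B6 = 5: row 6 has {1,2,6,8,9}; col 2 has {1,3,4,7,8,9}; box has {1,4,6,8,9} → only 5 remains.
D9 = 7: row 9 has {3,8}; col 4 has {1,2,3,4,5,6,8,9}; box has {3,4,5,6,8} → only 7 remains.
B5 = 2: row 5 has {1,3,4,6,7,8,9}; col 2 has {1,3,4,5,7,8,9}; box has {1,4,5,6,8,9} → only 2 remains.
J5 = 5: row 5 has {1,2,3,4,6,7,8,9}; col 9 has {1,3,6,8}; box has {1,6,8,9} → only 5 remains.
B9 = 6: row 9 has {3,7,8}; col 2 has {1,2,3,4,5,7,8,9}; box has {1,3,8} → only 6 remains.
C4 = 7: row 4 has {1,4,5,6,8,9}; col 3 has {1,3,4,6,8,9}; box has {1,2,4,5,6,8,9} → only 7 remains.
C7 = 2: row 7 has {3,4,5,8}; col 3 has {1,3,4,6,7,8,9}; box has {1,3,6,8} → only 2 remains.
C8 = 5: row 8 has {1,3,6,8}; col 3 has {1,2,3,4,6,7,8,9}; box has {1,2,3,6,8} → only 5 remains.
A4 = 3: row 4 has {1,4,5,6,7,8,9}; col 1 has {1,2,5,6,8}; box has {1,2,4,5,6,7,8,9} → only 3 remains.
G4 = 2: row 4 has {1,3,4,5,6,7,8,9}; col 7 has {8,9}; box has {1,5,6,8,9} → only 2 remains.
G1 = 4: row 1 has {1,3,5,6,7,8,9}; col 7 has {2,8,9}; box has {5,6,7,8,9} → only 4 remains.
J1 = 2: row 1 has {1,3,4,5,6,7,8,9}; col 9 has {1,3,5,6,8}; box has {4,5,6,7,8,9} → only 2 remains.
G8 = 7: row 8 has {1,3,5,6,8}; col 7 has {2,4,8,9}; box has {3,8} → only 7 remains.
G6 = 3: row 6 has {1,2,5,6,8,9}; col 7 has {2,4,7,8,9}; box has {1,2,5,6,8,9} → only 3 remains.
H6 = 4: row 6 has {1,2,3,5,6,8,9}; col 8 has {5,6,7,8,9}; box has {1,2,3,5,6,8,9} → only 4 remains.
J6 = 7: row 6 has {1,2,3,4,5,6,8,9}; col 9 has {1,2,3,5,6,8}; box has {1,2,3,4,5,6,8,9} → only 7 remains.
J7 = 9: row 7 has {2,3,4,5,8}; col 9 has {1,2,3,5,6,7,8}; box has {3,7,8} → only 9 remains.
H8 = 2: row 8 has {1,3,5,6,7,8}; col 8 has {4,5,6,7,8,9}; box has {3,7,8,9} → only 2 remains.
H9 = 1: row 9 has {3,6,7,8}; col 8 has {2,4,5,6,7,8,9}; box has {2,3,7,8,9} → only 1 remains.
J9 = 4: row 9 has {1,3,6,7,8}; col 9 has {1,2,3,5,6,7,8,9}; box has {1,2,3,7,8,9} → only 4 remains.
G2 = 1: row 2 has {2,4,5,6,7,8,9}; col 7 has {2,3,4,7,8,9}; box has {2,4,5,6,7,8,9} → only 1 remains.
H2 = 3: row 2 has {1,2,4,5,6,7,8,9}; col 8 has {1,2,4,5,6,7,8,9}; box has {1,2,4,5,6,7,8,9} → only 3 remains.

246957138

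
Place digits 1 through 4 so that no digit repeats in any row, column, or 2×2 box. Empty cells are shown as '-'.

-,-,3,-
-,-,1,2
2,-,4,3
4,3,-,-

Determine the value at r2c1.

r1c1 = 1 (sole candidate).
r1c4 = 4 (sole candidate).
r2c1 = 3: row 2 has {1,2}; col 1 has {1,2,4}; box has {1} → only 3 remains.

3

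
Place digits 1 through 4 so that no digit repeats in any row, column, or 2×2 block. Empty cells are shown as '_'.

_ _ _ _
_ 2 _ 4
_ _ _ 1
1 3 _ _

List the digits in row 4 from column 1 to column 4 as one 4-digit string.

row 2, column 1 = 3 (sole candidate).
row 2, column 3 = 1 (sole candidate).
row 3, column 2 = 4 (sole candidate).
row 4, column 4 = 2: row 4 has {1,3}; col 4 has {1,4}; box has {1} → only 2 remains.
row 1, column 1 = 4 (sole candidate).
row 1, column 2 = 1 (sole candidate).
row 1, column 4 = 3 (sole candidate).
row 3, column 1 = 2 (sole candidate).
row 3, column 3 = 3 (sole candidate).
row 4, column 3 = 4: row 4 has {1,2,3}; col 3 has {1,3}; box has {1,2,3} → only 4 remains.

1342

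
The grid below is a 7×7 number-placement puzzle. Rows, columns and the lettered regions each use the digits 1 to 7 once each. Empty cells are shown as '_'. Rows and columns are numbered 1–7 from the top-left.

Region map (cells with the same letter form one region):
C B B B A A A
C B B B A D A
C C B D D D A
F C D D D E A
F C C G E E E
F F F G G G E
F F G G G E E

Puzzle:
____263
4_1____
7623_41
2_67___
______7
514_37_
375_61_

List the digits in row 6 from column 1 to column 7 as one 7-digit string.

row 1, column 1 = 1: row 1 has {2,3,6}; col 1 has {2,3,4,5,7}; region has {4,6,7} → only 1 remains.
row 1, column 3 = 7: row 1 has {1,2,3,6}; col 3 has {1,2,4,5,6}; region has {1,2} → only 7 remains.
row 2, column 7 = 5: row 2 has {1,4}; col 7 has {1,3,7}; region has {1,2,3,6} → only 5 remains.
row 3, column 5 = 5: row 3 has {1,2,3,4,6,7}; col 5 has {2,3,6}; region has {3,4,6,7} → only 5 remains.
row 4, column 5 = 1: row 4 has {2,6,7}; col 5 has {2,3,5,6}; region has {3,4,5,6,7} → only 1 remains.
row 4, column 7 = 4: row 4 has {1,2,6,7}; col 7 has {1,3,5,7}; region has {1,2,3,5,6} → only 4 remains.
row 5, column 1 = 6: row 5 has {7}; col 1 has {1,2,3,4,5,7}; region has {1,2,3,4,5,7} → only 6 remains.
row 5, column 3 = 3: row 5 has {6,7}; col 3 has {1,2,4,5,6,7}; region has {1,4,6,7} → only 3 remains.
row 5, column 5 = 4: row 5 has {3,6,7}; col 5 has {1,2,3,5,6}; region has {1,7} → only 4 remains.
row 6, column 4 = 2: row 6 has {1,3,4,5,7}; col 4 has {3,7}; region has {3,5,6,7} → only 2 remains.
row 6, column 7 = 6: row 6 has {1,2,3,4,5,7}; col 7 has {1,3,4,5,7}; region has {1,4,7} → only 6 remains.

5142376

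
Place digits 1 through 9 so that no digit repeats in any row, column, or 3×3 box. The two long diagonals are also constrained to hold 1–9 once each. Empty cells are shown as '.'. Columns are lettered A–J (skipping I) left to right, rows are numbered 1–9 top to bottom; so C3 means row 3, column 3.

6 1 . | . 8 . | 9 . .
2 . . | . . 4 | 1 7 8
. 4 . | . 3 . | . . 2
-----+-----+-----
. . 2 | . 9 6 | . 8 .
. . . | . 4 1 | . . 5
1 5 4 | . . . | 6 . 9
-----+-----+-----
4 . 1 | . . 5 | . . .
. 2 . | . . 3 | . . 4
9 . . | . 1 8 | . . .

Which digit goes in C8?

J1 = 3 (sole candidate).
G3 = 5 (sole candidate).
H3 = 6 (sole candidate).
D6 = 8 (sole candidate).
J9 = 7 (sole candidate).
H1 = 4 (sole candidate).
J4 = 1 (sole candidate).
F6 = 2 (sole candidate).
H6 = 3 (sole candidate).
J7 = 6 (sole candidate).
G8 = 8 (sole candidate).
F1 = 7 (sole candidate).
F3 = 9 (sole candidate).
H5 = 2 (sole candidate).
E6 = 7 (sole candidate).
E7 = 2 (sole candidate).
G7 = 3 (sole candidate).
H7 = 9 (sole candidate).
E8 = 6 (sole candidate).
D9 = 4 (sole candidate).
G9 = 2 (sole candidate).
H9 = 5 (sole candidate).
C1 = 5 (sole candidate).
D1 = 2 (sole candidate).
B2 = 9 (sole candidate).
C2 = 3 (sole candidate).
E2 = 5 (sole candidate).
C3 = 8 (sole candidate).
D3 = 1 (sole candidate).
D4 = 5 (sole candidate).
D5 = 3 (sole candidate).
G5 = 7 (sole candidate).
D7 = 7 (sole candidate).
C8 = 7: row 8 has {2,3,4,6,8}; col 3 has {1,2,3,4,5,8}; box has {1,2,4,9} → only 7 remains.

7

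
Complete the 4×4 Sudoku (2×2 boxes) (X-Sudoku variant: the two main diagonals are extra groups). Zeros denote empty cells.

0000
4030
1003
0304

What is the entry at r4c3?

r3c3 = 2: row 3 has {1,3}; col 3 has {3}; box has {3,4}; main diagonal has {4} → only 2 remains.
r4c1 = 2: row 4 has {3,4}; col 1 has {1,4}; box has {1,3}; anti-diagonal has {3} → only 2 remains.
r4c3 = 1: row 4 has {2,3,4}; col 3 has {2,3}; box has {2,3,4} → only 1 remains.

1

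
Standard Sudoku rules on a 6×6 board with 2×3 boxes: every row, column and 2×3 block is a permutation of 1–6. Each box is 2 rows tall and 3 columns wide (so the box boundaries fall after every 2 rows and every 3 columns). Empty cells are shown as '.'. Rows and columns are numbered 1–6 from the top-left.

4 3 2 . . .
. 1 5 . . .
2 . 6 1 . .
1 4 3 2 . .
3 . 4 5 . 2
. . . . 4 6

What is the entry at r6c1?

5

r1c4 = 6: row 1 has {2,3,4}; col 4 has {1,2,5}; box has {} → only 6 remains.
r2c1 = 6: row 2 has {1,5}; col 1 has {1,2,3,4}; box has {1,2,3,4,5} → only 6 remains.
r3c2 = 5: row 3 has {1,2,6}; col 2 has {1,3,4}; box has {1,2,3,4,6} → only 5 remains.
r3c5 = 3: row 3 has {1,2,5,6}; col 5 has {4}; box has {1,2} → only 3 remains.
r3c6 = 4: row 3 has {1,2,3,5,6}; col 6 has {2,6}; box has {1,2,3} → only 4 remains.
r4c6 = 5: row 4 has {1,2,3,4}; col 6 has {2,4,6}; box has {1,2,3,4} → only 5 remains.
r5c2 = 6: row 5 has {2,3,4,5}; col 2 has {1,3,4,5}; box has {3,4} → only 6 remains.
r5c5 = 1: row 5 has {2,3,4,5,6}; col 5 has {3,4}; box has {2,4,5,6} → only 1 remains.
r6c1 = 5: row 6 has {4,6}; col 1 has {1,2,3,4,6}; box has {3,4,6} → only 5 remains.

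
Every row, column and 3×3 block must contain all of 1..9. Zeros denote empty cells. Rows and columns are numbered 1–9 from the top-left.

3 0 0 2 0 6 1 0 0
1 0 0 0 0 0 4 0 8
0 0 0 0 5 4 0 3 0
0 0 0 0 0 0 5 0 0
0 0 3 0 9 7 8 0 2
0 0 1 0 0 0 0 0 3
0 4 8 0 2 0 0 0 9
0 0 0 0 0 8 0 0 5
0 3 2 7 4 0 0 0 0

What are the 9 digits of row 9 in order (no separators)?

r1c9 = 7: row 1 has {1,2,3,6}; col 9 has {2,3,5,8,9}; box has {1,3,4,8} → only 7 remains.
r3c9 = 6: row 3 has {3,4,5}; col 9 has {2,3,5,7,8,9}; box has {1,3,4,7,8} → only 6 remains.
r9c7 = 6: row 9 has {2,3,4,7}; col 7 has {1,4,5,8}; box has {5,9} → only 6 remains.
r9c9 = 1: row 9 has {2,3,4,6,7}; col 9 has {2,3,5,6,7,8,9}; box has {5,6,9} → only 1 remains.
r1c5 = 8: row 1 has {1,2,3,6,7}; col 5 has {2,4,5,9}; box has {2,4,5,6} → only 8 remains.
r4c9 = 4: row 4 has {5}; col 9 has {1,2,3,5,6,7,8,9}; box has {2,3,5,8} → only 4 remains.
r6c5 = 6: row 6 has {1,3}; col 5 has {2,4,5,8,9}; box has {7,9} → only 6 remains.
r7c8 = 7: row 7 has {2,4,8,9}; col 8 has {3}; box has {1,5,6,9} → only 7 remains.
r9c8 = 8: row 9 has {1,2,3,4,6,7}; col 8 has {3,7}; box has {1,5,6,7,9} → only 8 remains.
r6c8 = 9: row 6 has {1,3,6}; col 8 has {3,7,8}; box has {2,3,4,5,8} → only 9 remains.
r7c7 = 3: row 7 has {2,4,7,8,9}; col 7 has {1,4,5,6,8}; box has {1,5,6,7,8,9} → only 3 remains.
r8c7 = 2: row 8 has {5,8}; col 7 has {1,3,4,5,6,8}; box has {1,3,5,6,7,8,9} → only 2 remains.
r8c8 = 4: row 8 has {2,5,8}; col 8 has {3,7,8,9}; box has {1,2,3,5,6,7,8,9} → only 4 remains.
r1c8 = 5: row 1 has {1,2,3,6,7,8}; col 8 has {3,4,7,8,9}; box has {1,3,4,6,7,8} → only 5 remains.
r2c8 = 2: row 2 has {1,4,8}; col 8 has {3,4,5,7,8,9}; box has {1,3,4,5,6,7,8} → only 2 remains.
r3c7 = 9: row 3 has {3,4,5,6}; col 7 has {1,2,3,4,5,6,8}; box has {1,2,3,4,5,6,7,8} → only 9 remains.
r6c7 = 7: row 6 has {1,3,6,9}; col 7 has {1,2,3,4,5,6,8,9}; box has {2,3,4,5,8,9} → only 7 remains.
r1c2 = 9: row 1 has {1,2,3,5,6,7,8}; col 2 has {3,4}; box has {1,3} → only 9 remains.
r1c3 = 4: row 1 has {1,2,3,5,6,7,8,9}; col 3 has {1,2,3,8}; box has {1,3,9} → only 4 remains.
r3c3 = 7: row 3 has {3,4,5,6,9}; col 3 has {1,2,3,4,8}; box has {1,3,4,9} → only 7 remains.
r3c4 = 1: row 3 has {3,4,5,6,7,9}; col 4 has {2,7}; box has {2,4,5,6,8} → only 1 remains.
r2c5 = 7: in row 2, 7 can only go here (every other open cell in that row sees a 7).
r5c8 = 1: in row 5, 1 can only go here (every other open cell in that row sees a 1).
r4c8 = 6: row 4 has {4,5}; col 8 has {1,2,3,4,5,7,8,9}; box has {1,2,3,4,5,7,8,9} → only 6 remains.
r4c3 = 9: row 4 has {4,5,6}; col 3 has {1,2,3,4,7,8}; box has {1,3} → only 9 remains.
r8c3 = 6: row 8 has {2,4,5,8}; col 3 has {1,2,3,4,7,8,9}; box has {2,3,4,8} → only 6 remains.
r2c3 = 5: row 2 has {1,2,4,7,8}; col 3 has {1,2,3,4,6,7,8,9}; box has {1,3,4,7,9} → only 5 remains.
r7c1 = 5: row 7 has {2,3,4,7,8,9}; col 1 has {1,3}; box has {2,3,4,6,8} → only 5 remains.
r7c4 = 6: row 7 has {2,3,4,5,7,8,9}; col 4 has {1,2,7}; box has {2,4,7,8} → only 6 remains.
r7c6 = 1: row 7 has {2,3,4,5,6,7,8,9}; col 6 has {4,6,7,8}; box has {2,4,6,7,8} → only 1 remains.
r8c5 = 3: row 8 has {2,4,5,6,8}; col 5 has {2,4,5,6,7,8,9}; box has {1,2,4,6,7,8} → only 3 remains.
r9c1 = 9: row 9 has {1,2,3,4,6,7,8}; col 1 has {1,3,5}; box has {2,3,4,5,6,8} → only 9 remains.
r9c6 = 5: row 9 has {1,2,3,4,6,7,8,9}; col 6 has {1,4,6,7,8}; box has {1,2,3,4,6,7,8} → only 5 remains.

932745681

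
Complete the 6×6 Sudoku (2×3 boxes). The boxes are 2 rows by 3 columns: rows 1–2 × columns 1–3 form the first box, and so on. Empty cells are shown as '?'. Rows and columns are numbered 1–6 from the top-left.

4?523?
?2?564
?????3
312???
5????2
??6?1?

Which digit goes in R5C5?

R1C2 = 6 (sole candidate).
R1C6 = 1 (sole candidate).
R2C1 = 1 (sole candidate).
R2C3 = 3 (sole candidate).
R3C1 = 6 (sole candidate).
R3C3 = 4 (sole candidate).
R3C4 = 1 (sole candidate).
R5C3 = 1 (sole candidate).
R5C5 = 4: row 5 has {1,2,5}; col 5 has {1,3,6}; box has {1,2} → only 4 remains.

4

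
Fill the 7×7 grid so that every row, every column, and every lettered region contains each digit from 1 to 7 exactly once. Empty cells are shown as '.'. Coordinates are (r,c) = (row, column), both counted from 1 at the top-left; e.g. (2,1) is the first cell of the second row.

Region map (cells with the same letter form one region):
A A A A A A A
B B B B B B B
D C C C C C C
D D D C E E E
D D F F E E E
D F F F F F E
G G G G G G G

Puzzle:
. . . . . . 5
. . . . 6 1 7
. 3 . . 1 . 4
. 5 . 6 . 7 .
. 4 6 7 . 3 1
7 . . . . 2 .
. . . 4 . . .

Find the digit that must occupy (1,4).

1

(2,2) = 2 (sole candidate).
(3,6) = 5 (sole candidate).
(4,7) = 2 (sole candidate).
(5,1) = 2 (sole candidate).
(5,5) = 5 (sole candidate).
(6,2) = 1 (sole candidate).
(6,7) = 6 (sole candidate).
(7,6) = 6 (sole candidate).
(7,7) = 3 (sole candidate).
(1,6) = 4 (sole candidate).
(3,1) = 6 (sole candidate).
(3,4) = 2 (sole candidate).
(4,5) = 4 (sole candidate).
(6,5) = 3 (sole candidate).
(7,2) = 7 (sole candidate).
(7,5) = 2 (sole candidate).
(1,2) = 6 (sole candidate).
(1,5) = 7 (sole candidate).
(3,3) = 7 (sole candidate).
(6,4) = 5 (sole candidate).
(2,4) = 3 (sole candidate).
(6,3) = 4 (sole candidate).
(1,4) = 1: row 1 has {4,5,6,7}; col 4 has {2,3,4,5,6,7}; region has {4,5,6,7} → only 1 remains.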